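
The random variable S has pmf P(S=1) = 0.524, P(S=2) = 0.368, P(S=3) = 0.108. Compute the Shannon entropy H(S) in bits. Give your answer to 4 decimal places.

1.3661 bits

H(S) = −Σ p·log₂ p.
  −(0.524)·log₂(0.524) = 0.48856
  −(0.368)·log₂(0.368) = 0.53074
  −(0.108)·log₂(0.108) = 0.34678
Sum: 0.48856 + 0.53074 + 0.34678 = 1.3661 bits.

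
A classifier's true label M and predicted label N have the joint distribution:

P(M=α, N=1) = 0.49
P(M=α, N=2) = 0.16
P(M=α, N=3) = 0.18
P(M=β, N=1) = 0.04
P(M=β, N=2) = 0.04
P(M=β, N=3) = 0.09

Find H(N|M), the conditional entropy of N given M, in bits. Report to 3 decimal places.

Chain rule: H(N|M) = H(M,N) − H(M).
Marginals: p(M) = (0.8300, 0.1700), p(N) = (0.5300, 0.2000, 0.2700).
H(M,N) = 2.0568 bits; H(M) = 0.6577 bits.
H(N|M) = 2.0568 − 0.6577 = 1.399 bits.

1.399 bits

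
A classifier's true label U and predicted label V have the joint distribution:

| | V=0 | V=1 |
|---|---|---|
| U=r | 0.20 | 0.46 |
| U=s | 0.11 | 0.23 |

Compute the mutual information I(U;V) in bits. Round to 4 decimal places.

Marginals: p(U) = (0.6600, 0.3400), p(V) = (0.3100, 0.6900).
I(U;V) = H(U) + H(V) − H(U,V).
H(U) = 0.9248, H(V) = 0.8932, H(U,V) = 1.8177.
I(U;V) = 0.9248 + 0.8932 − 1.8177 = 0.0003 bits.

0.0003 bits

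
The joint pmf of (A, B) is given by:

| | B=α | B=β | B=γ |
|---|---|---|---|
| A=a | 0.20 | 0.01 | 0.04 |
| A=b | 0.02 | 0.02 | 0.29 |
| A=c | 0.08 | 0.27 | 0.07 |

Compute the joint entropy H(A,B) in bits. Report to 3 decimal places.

2.530 bits

H(A,B) = −Σ p(x,y)·log₂ p(x,y) over all 9 cells.
  cell (a,α): −0.20·log₂0.20 = 0.4644
  cell (a,β): −0.01·log₂0.01 = 0.0664
  cell (a,γ): −0.04·log₂0.04 = 0.1858
  cell (b,α): −0.02·log₂0.02 = 0.1129
  cell (b,β): −0.02·log₂0.02 = 0.1129
  cell (b,γ): −0.29·log₂0.29 = 0.5179
  cell (c,α): −0.08·log₂0.08 = 0.2915
  cell (c,β): −0.27·log₂0.27 = 0.5100
  cell (c,γ): −0.07·log₂0.07 = 0.2686
Sum = 2.530 bits.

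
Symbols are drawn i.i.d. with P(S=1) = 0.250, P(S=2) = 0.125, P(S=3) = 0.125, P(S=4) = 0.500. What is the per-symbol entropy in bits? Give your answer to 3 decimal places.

H(S) = −Σ p·log₂ p.
  −(0.250)·log₂(0.250) = 0.5000
  −(0.125)·log₂(0.125) = 0.3750
  −(0.125)·log₂(0.125) = 0.3750
  −(0.500)·log₂(0.500) = 0.5000
Sum: 0.5000 + 0.3750 + 0.3750 + 0.5000 = 1.750 bits.

1.750 bits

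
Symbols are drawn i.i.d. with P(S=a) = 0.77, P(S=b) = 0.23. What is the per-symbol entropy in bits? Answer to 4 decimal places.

0.7780 bits

H(S) = −Σ p·log₂ p.
  −(0.77)·log₂(0.77) = 0.29034
  −(0.23)·log₂(0.23) = 0.48767
Sum: 0.29034 + 0.48767 = 0.7780 bits.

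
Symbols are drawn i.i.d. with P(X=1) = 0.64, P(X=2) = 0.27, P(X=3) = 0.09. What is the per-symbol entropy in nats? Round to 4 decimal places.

H(X) = −Σ p·ln p.
  −(0.64)·ln(0.64) = 0.28562
  −(0.27)·ln(0.27) = 0.35352
  −(0.09)·ln(0.09) = 0.21672
Sum: 0.28562 + 0.35352 + 0.21672 = 0.8559 nats.

0.8559 nats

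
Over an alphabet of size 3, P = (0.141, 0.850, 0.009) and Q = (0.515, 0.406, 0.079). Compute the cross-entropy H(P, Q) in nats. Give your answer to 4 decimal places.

H(P,Q) = −Σ p·ln q.
  −0.141·ln(0.515) = 0.09357
  −0.850·ln(0.406) = 0.76619
  −0.009·ln(0.079) = 0.02284
H(P,Q) = 0.8826 nats.

0.8826 nats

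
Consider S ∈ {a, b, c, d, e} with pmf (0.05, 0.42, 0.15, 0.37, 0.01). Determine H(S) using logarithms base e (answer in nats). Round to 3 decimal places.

H(S) = −Σ p·ln p.
  −(0.05)·ln(0.05) = 0.1498
  −(0.42)·ln(0.42) = 0.3644
  −(0.15)·ln(0.15) = 0.2846
  −(0.37)·ln(0.37) = 0.3679
  −(0.01)·ln(0.01) = 0.0461
Sum: 0.1498 + 0.3644 + 0.2846 + 0.3679 + 0.0461 = 1.213 nats.

1.213 nats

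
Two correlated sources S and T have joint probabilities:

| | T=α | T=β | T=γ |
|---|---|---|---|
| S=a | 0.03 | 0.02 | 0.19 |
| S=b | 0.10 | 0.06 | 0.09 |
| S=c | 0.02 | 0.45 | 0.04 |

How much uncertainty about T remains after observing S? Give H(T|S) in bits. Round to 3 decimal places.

Chain rule: H(T|S) = H(S,T) − H(S).
Marginals: p(S) = (0.2400, 0.2500, 0.5100), p(T) = (0.1500, 0.5300, 0.3200).
H(S,T) = 2.4253 bits; H(S) = 1.4896 bits.
H(T|S) = 2.4253 − 1.4896 = 0.936 bits.

0.936 bits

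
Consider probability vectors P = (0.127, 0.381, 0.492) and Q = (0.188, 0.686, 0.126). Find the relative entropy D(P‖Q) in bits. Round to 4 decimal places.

0.5718 bits

D(P‖Q) = Σ p·log₂(p/q).
  0.127·log₂(0.127/0.188) = -0.07187
  0.381·log₂(0.381/0.686) = -0.32325
  0.492·log₂(0.492/0.126) = 0.96690
D(P‖Q) = 0.5718 bits.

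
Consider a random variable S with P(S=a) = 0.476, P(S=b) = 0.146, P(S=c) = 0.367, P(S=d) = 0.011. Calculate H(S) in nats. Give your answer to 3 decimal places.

H(S) = −Σ p·ln p.
  −(0.476)·ln(0.476) = 0.3534
  −(0.146)·ln(0.146) = 0.2809
  −(0.367)·ln(0.367) = 0.3679
  −(0.011)·ln(0.011) = 0.0496
Sum: 0.3534 + 0.2809 + 0.3679 + 0.0496 = 1.052 nats.

1.052 nats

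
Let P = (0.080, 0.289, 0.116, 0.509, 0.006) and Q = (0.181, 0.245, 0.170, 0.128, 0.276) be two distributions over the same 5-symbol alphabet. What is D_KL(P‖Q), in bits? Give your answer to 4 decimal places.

D(P‖Q) = Σ p·log₂(p/q).
  0.080·log₂(0.080/0.181) = -0.09423
  0.289·log₂(0.289/0.245) = 0.06887
  0.116·log₂(0.116/0.170) = -0.06396
  0.509·log₂(0.509/0.128) = 1.01368
  0.006·log₂(0.006/0.276) = -0.03314
D(P‖Q) = 0.8912 bits.

0.8912 bits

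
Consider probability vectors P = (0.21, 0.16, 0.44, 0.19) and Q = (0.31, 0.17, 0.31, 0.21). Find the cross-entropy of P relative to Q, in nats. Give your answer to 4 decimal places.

H(P,Q) = −Σ p·ln q.
  −0.21·ln(0.31) = 0.24595
  −0.16·ln(0.17) = 0.28351
  −0.44·ln(0.31) = 0.51532
  −0.19·ln(0.21) = 0.29652
H(P,Q) = 1.3413 nats.

1.3413 nats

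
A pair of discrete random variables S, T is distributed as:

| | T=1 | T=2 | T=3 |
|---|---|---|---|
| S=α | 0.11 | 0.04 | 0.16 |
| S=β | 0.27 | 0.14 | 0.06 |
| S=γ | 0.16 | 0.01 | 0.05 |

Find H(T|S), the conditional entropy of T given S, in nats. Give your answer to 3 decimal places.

Marginals: p(S) = (0.3100, 0.4700, 0.2200), p(T) = (0.5400, 0.1900, 0.2700).
H(T|S) = Σ p(S) · H(T|S=·).
  S=α: p=0.3100, H(T|S=α) = 0.9732
  S=β: p=0.4700, H(T|S=β) = 0.9420
  S=γ: p=0.2200, H(T|S=γ) = 0.7088
Weighted sum = 0.900 nats.

0.900 nats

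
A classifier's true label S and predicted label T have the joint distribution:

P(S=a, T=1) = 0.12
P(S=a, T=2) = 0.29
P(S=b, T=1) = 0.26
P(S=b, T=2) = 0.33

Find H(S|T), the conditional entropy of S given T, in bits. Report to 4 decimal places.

Marginals: p(S) = (0.4100, 0.5900), p(T) = (0.3800, 0.6200).
H(S|T) = Σ p(T) · H(S|T=·).
  T=1: p=0.3800, H(S|T=1) = 0.8997
  T=2: p=0.6200, H(S|T=2) = 0.9970
Weighted sum = 0.9600 bits.

0.9600 bits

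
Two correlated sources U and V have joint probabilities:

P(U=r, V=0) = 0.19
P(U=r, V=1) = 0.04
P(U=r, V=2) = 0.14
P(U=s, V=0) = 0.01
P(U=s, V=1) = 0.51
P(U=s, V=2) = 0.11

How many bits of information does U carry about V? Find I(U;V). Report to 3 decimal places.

Marginals: p(U) = (0.3700, 0.6300), p(V) = (0.2000, 0.5500, 0.2500).
I(U;V) = H(U) + H(V) − H(U,V).
H(U) = 0.9507, H(V) = 1.4388, H(U,V) = 1.9502.
I(U;V) = 0.9507 + 1.4388 − 1.9502 = 0.439 bits.

0.439 bits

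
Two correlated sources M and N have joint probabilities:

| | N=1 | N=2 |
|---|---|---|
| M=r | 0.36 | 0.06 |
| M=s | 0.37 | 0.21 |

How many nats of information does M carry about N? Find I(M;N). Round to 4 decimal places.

0.0313 nats

Marginals: p(M) = (0.4200, 0.5800), p(N) = (0.7300, 0.2700).
I(M;N) = Σ p(x,y)·ln[p(x,y)/(p(x)p(y))].
  (r,1): 0.36·ln(1.1742) = 0.05780
  (r,2): 0.06·ln(0.5291) = -0.03819
  (s,1): 0.37·ln(0.8739) = -0.04988
  (s,2): 0.21·ln(1.3410) = 0.06162
Sum = 0.0313 nats.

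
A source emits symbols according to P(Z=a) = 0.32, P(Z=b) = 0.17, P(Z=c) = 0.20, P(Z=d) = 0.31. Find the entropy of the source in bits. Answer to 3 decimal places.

H(Z) = −Σ p·log₂ p.
  −(0.32)·log₂(0.32) = 0.5260
  −(0.17)·log₂(0.17) = 0.4346
  −(0.20)·log₂(0.20) = 0.4644
  −(0.31)·log₂(0.31) = 0.5238
Sum: 0.5260 + 0.4346 + 0.4644 + 0.5238 = 1.949 bits.

1.949 bits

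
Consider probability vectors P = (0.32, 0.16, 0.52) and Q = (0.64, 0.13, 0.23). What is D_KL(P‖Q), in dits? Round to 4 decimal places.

0.1023 dits

D(P‖Q) = Σ p·log₁₀(p/q).
  0.32·log₁₀(0.32/0.64) = -0.09633
  0.16·log₁₀(0.16/0.13) = 0.01443
  0.52·log₁₀(0.52/0.23) = 0.18422
D(P‖Q) = 0.1023 dits.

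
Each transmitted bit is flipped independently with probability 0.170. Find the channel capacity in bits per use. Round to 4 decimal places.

Binary symmetric channel: C = 1 − h₂(ε) where h₂ is the binary entropy function.
h₂(0.170) = −0.170·log₂0.170 − 0.830·log₂0.830 = 0.6577.
C = 1 − 0.6577 = 0.3423 bits per channel use.

0.3423 bits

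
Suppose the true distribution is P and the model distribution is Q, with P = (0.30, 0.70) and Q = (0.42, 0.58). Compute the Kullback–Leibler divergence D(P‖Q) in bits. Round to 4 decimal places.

0.0443 bits

D(P‖Q) = Σ p·log₂(p/q).
  0.30·log₂(0.30/0.42) = -0.14563
  0.70·log₂(0.70/0.58) = 0.18991
D(P‖Q) = 0.0443 bits.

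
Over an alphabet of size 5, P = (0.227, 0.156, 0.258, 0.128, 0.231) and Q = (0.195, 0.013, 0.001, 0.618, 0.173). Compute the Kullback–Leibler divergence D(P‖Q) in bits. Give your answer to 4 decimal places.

D(P‖Q) = Σ p·log₂(p/q).
  0.227·log₂(0.227/0.195) = 0.04976
  0.156·log₂(0.156/0.013) = 0.55925
  0.258·log₂(0.258/0.001) = 2.06690
  0.128·log₂(0.128/0.618) = -0.29075
  0.231·log₂(0.231/0.173) = 0.09635
D(P‖Q) = 2.4815 bits.

2.4815 bits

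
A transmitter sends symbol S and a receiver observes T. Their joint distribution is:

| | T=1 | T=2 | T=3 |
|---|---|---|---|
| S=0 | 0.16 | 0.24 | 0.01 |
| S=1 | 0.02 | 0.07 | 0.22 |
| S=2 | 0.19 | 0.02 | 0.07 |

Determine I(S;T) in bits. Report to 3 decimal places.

0.463 bits

Marginals: p(S) = (0.4100, 0.3100, 0.2800), p(T) = (0.3700, 0.3300, 0.3000).
I(S;T) = H(S) + H(T) − H(S,T).
H(S) = 1.5654, H(T) = 1.5796, H(S,T) = 2.6823.
I(S;T) = 1.5654 + 1.5796 − 2.6823 = 0.463 bits.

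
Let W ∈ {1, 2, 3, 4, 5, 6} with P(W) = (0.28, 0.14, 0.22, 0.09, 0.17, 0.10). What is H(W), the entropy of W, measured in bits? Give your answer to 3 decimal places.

2.471 bits

H(W) = −Σ p·log₂ p.
  −(0.28)·log₂(0.28) = 0.5142
  −(0.14)·log₂(0.14) = 0.3971
  −(0.22)·log₂(0.22) = 0.4806
  −(0.09)·log₂(0.09) = 0.3127
  −(0.17)·log₂(0.17) = 0.4346
  −(0.10)·log₂(0.10) = 0.3322
Sum: 0.5142 + 0.3971 + 0.4806 + 0.3127 + 0.4346 + 0.3322 = 2.471 bits.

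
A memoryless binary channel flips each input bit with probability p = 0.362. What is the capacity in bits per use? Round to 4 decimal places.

Binary symmetric channel: C = 1 − h₂(ε) where h₂ is the binary entropy function.
h₂(0.362) = −0.362·log₂0.362 − 0.638·log₂0.638 = 0.9443.
C = 1 − 0.9443 = 0.0557 bits per channel use.

0.0557 bits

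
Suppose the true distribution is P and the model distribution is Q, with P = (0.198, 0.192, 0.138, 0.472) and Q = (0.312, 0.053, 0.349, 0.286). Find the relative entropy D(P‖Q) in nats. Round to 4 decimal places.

0.2655 nats

D(P‖Q) = Σ p·ln(p/q).
  0.198·ln(0.198/0.312) = -0.09004
  0.192·ln(0.192/0.053) = 0.24714
  0.138·ln(0.138/0.349) = -0.12804
  0.472·ln(0.472/0.286) = 0.23647
D(P‖Q) = 0.2655 nats.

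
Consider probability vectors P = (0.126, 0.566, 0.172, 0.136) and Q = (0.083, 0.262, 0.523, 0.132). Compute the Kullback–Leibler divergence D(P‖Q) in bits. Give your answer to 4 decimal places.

0.4347 bits

D(P‖Q) = Σ p·log₂(p/q).
  0.126·log₂(0.126/0.083) = 0.07588
  0.566·log₂(0.566/0.262) = 0.62896
  0.172·log₂(0.172/0.523) = -0.27596
  0.136·log₂(0.136/0.132) = 0.00586
D(P‖Q) = 0.4347 bits.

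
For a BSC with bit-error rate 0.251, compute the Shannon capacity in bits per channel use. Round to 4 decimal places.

0.1871 bits

Binary symmetric channel: C = 1 − h₂(ε) where h₂ is the binary entropy function.
h₂(0.251) = −0.251·log₂0.251 − 0.749·log₂0.749 = 0.8129.
C = 1 − 0.8129 = 0.1871 bits per channel use.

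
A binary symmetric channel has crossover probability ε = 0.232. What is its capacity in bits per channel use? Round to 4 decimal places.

Binary symmetric channel: C = 1 − h₂(ε) where h₂ is the binary entropy function.
h₂(0.232) = −0.232·log₂0.232 − 0.768·log₂0.768 = 0.7815.
C = 1 − 0.7815 = 0.2185 bits per channel use.

0.2185 bits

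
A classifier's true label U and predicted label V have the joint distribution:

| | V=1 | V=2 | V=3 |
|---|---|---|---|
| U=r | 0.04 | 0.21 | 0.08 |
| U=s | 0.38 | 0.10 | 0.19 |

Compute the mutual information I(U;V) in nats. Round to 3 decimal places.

0.143 nats

Marginals: p(U) = (0.3300, 0.6700), p(V) = (0.4200, 0.3100, 0.2700).
I(U;V) = Σ p(x,y)·ln[p(x,y)/(p(x)p(y))].
  (r,1): 0.04·ln(0.2886) = -0.0497
  (r,2): 0.21·ln(2.0528) = 0.1510
  (r,3): 0.08·ln(0.8979) = -0.0086
  (s,1): 0.38·ln(1.3504) = 0.1141
  (s,2): 0.10·ln(0.4815) = -0.0731
  (s,3): 0.19·ln(1.0503) = 0.0093
Sum = 0.143 nats.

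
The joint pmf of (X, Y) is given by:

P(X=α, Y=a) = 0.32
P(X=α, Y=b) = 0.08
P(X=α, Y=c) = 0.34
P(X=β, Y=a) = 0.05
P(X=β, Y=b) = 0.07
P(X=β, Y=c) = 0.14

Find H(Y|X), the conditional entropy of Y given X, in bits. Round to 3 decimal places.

Chain rule: H(Y|X) = H(X,Y) − H(X).
Marginals: p(X) = (0.7400, 0.2600), p(Y) = (0.3700, 0.1500, 0.4800).
H(X,Y) = 2.2285 bits; H(X) = 0.8267 bits.
H(Y|X) = 2.2285 − 0.8267 = 1.402 bits.

1.402 bits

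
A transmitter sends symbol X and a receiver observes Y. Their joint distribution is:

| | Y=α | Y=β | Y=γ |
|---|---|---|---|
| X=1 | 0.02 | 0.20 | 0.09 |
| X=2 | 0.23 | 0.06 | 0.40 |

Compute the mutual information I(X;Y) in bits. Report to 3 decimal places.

0.253 bits

Marginals: p(X) = (0.3100, 0.6900), p(Y) = (0.2500, 0.2600, 0.4900).
I(X;Y) = Σ p(x,y)·log₂[p(x,y)/(p(x)p(y))].
  (1,α): 0.02·log₂(0.2581) = -0.0391
  (1,β): 0.20·log₂(2.4814) = 0.2622
  (1,γ): 0.09·log₂(0.5925) = -0.0680
  (2,α): 0.23·log₂(1.3333) = 0.0955
  (2,β): 0.06·log₂(0.3344) = -0.0948
  (2,γ): 0.40·log₂(1.1831) = 0.0970
Sum = 0.253 bits.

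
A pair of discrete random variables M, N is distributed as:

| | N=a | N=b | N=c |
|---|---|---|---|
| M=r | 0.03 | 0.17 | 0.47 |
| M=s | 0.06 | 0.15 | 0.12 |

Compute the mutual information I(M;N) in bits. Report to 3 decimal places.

0.083 bits

Marginals: p(M) = (0.6700, 0.3300), p(N) = (0.0900, 0.3200, 0.5900).
I(M;N) = Σ p(x,y)·log₂[p(x,y)/(p(x)p(y))].
  (r,a): 0.03·log₂(0.4975) = -0.0302
  (r,b): 0.17·log₂(0.7929) = -0.0569
  (r,c): 0.47·log₂(1.1890) = 0.1174
  (s,a): 0.06·log₂(2.0202) = 0.0609
  (s,b): 0.15·log₂(1.4205) = 0.0760
  (s,c): 0.12·log₂(0.6163) = -0.0838
Sum = 0.083 bits.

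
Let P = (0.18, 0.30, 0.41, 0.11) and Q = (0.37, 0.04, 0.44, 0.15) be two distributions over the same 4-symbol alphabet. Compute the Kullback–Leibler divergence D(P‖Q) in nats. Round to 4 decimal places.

0.4117 nats

D(P‖Q) = Σ p·ln(p/q).
  0.18·ln(0.18/0.37) = -0.12970
  0.30·ln(0.30/0.04) = 0.60447
  0.41·ln(0.41/0.44) = -0.02895
  0.11·ln(0.11/0.15) = -0.03412
D(P‖Q) = 0.4117 nats.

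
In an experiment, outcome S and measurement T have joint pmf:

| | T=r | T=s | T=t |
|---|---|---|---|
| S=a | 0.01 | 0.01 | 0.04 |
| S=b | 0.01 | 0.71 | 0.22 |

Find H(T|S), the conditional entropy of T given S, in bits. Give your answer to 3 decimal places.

Marginals: p(S) = (0.0600, 0.9400), p(T) = (0.0200, 0.7200, 0.2600).
H(T|S) = Σ p(S) · H(T|S=·).
  S=a: p=0.0600, H(T|S=a) = 1.2516
  S=b: p=0.9400, H(T|S=b) = 0.8659
Weighted sum = 0.889 bits.

0.889 bits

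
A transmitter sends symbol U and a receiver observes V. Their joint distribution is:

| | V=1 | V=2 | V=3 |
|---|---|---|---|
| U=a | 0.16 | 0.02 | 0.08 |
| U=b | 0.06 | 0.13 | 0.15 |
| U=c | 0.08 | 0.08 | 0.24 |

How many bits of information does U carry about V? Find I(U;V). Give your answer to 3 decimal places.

Marginals: p(U) = (0.2600, 0.3400, 0.4000), p(V) = (0.3000, 0.2300, 0.4700).
I(U;V) = H(U) + H(V) − H(U,V).
H(U) = 1.5632, H(V) = 1.5207, H(U,V) = 2.9413.
I(U;V) = 1.5632 + 1.5207 − 2.9413 = 0.143 bits.

0.143 bits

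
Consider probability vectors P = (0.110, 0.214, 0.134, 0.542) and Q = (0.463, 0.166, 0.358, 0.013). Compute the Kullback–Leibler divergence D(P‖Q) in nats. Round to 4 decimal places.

D(P‖Q) = Σ p·ln(p/q).
  0.110·ln(0.110/0.463) = -0.15810
  0.214·ln(0.214/0.166) = 0.05435
  0.134·ln(0.134/0.358) = -0.13168
  0.542·ln(0.542/0.013) = 2.02183
D(P‖Q) = 1.7864 nats.

1.7864 nats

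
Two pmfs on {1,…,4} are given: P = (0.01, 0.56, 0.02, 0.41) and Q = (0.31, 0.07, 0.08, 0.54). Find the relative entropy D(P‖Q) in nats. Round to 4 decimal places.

D(P‖Q) = Σ p·ln(p/q).
  0.01·ln(0.01/0.31) = -0.03434
  0.56·ln(0.56/0.07) = 1.16449
  0.02·ln(0.02/0.08) = -0.02773
  0.41·ln(0.41/0.54) = -0.11292
D(P‖Q) = 0.9895 nats.

0.9895 nats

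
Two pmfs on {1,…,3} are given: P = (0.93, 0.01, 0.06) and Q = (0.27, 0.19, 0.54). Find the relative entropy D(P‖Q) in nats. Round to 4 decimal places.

0.9889 nats

D(P‖Q) = Σ p·ln(p/q).
  0.93·ln(0.93/0.27) = 1.15019
  0.01·ln(0.01/0.19) = -0.02944
  0.06·ln(0.06/0.54) = -0.13183
D(P‖Q) = 0.9889 nats.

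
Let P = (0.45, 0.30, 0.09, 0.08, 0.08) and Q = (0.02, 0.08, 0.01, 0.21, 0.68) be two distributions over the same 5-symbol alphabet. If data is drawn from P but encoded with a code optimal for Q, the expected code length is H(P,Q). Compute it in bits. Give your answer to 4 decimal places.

H(P,Q) = −Σ p·log₂ q.
  −0.45·log₂(0.02) = 2.53974
  −0.30·log₂(0.08) = 1.09316
  −0.09·log₂(0.01) = 0.59795
  −0.08·log₂(0.21) = 0.18012
  −0.08·log₂(0.68) = 0.04451
H(P,Q) = 4.4555 bits.

4.4555 bits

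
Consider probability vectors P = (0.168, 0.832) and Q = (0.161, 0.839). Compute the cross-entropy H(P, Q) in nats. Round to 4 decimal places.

H(P,Q) = −Σ p·ln q.
  −0.168·ln(0.161) = 0.30683
  −0.832·ln(0.839) = 0.14605
H(P,Q) = 0.4529 nats.

0.4529 nats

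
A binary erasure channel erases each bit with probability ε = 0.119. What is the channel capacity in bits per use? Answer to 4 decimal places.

Binary erasure channel: capacity C = 1 − ε.
C = 1 − 0.119 = 0.8810 bits per channel use.

0.8810 bits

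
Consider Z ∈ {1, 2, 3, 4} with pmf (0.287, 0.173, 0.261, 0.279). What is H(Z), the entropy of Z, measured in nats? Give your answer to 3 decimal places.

1.369 nats

H(Z) = −Σ p·ln p.
  −(0.287)·ln(0.287) = 0.3583
  −(0.173)·ln(0.173) = 0.3035
  −(0.261)·ln(0.261) = 0.3506
  −(0.279)·ln(0.279) = 0.3562
Sum: 0.3583 + 0.3035 + 0.3506 + 0.3562 = 1.369 nats.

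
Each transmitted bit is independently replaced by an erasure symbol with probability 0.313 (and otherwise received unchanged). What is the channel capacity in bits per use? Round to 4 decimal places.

0.6870 bits

Binary erasure channel: capacity C = 1 − ε.
C = 1 − 0.313 = 0.6870 bits per channel use.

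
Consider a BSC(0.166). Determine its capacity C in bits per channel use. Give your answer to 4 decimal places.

Binary symmetric channel: C = 1 − h₂(ε) where h₂ is the binary entropy function.
h₂(0.166) = −0.166·log₂0.166 − 0.834·log₂0.834 = 0.6485.
C = 1 − 0.6485 = 0.3515 bits per channel use.

0.3515 bits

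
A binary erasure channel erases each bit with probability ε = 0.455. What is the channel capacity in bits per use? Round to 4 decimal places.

0.5450 bits

Binary erasure channel: capacity C = 1 − ε.
C = 1 − 0.455 = 0.5450 bits per channel use.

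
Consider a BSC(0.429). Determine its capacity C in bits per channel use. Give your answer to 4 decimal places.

0.0146 bits

Binary symmetric channel: C = 1 − h₂(ε) where h₂ is the binary entropy function.
h₂(0.429) = −0.429·log₂0.429 − 0.571·log₂0.571 = 0.9854.
C = 1 − 0.9854 = 0.0146 bits per channel use.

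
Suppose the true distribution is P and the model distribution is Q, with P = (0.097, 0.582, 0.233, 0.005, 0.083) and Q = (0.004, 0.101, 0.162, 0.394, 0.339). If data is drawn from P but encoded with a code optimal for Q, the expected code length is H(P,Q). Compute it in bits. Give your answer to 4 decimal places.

H(P,Q) = −Σ p·log₂ q.
  −0.097·log₂(0.004) = 0.77268
  −0.582·log₂(0.101) = 1.92501
  −0.233·log₂(0.162) = 0.61184
  −0.005·log₂(0.394) = 0.00672
  −0.083·log₂(0.339) = 0.12953
H(P,Q) = 3.4458 bits.

3.4458 bits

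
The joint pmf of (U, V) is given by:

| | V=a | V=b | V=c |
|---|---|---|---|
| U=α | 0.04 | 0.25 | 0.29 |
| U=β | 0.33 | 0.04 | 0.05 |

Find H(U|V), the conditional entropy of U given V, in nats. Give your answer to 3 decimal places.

0.385 nats

Marginals: p(U) = (0.5800, 0.4200), p(V) = (0.3700, 0.2900, 0.3400).
H(U|V) = Σ p(V) · H(U|V=·).
  V=a: p=0.3700, H(U|V=a) = 0.3425
  V=b: p=0.2900, H(U|V=b) = 0.4012
  V=c: p=0.3400, H(U|V=c) = 0.4176
Weighted sum = 0.385 nats.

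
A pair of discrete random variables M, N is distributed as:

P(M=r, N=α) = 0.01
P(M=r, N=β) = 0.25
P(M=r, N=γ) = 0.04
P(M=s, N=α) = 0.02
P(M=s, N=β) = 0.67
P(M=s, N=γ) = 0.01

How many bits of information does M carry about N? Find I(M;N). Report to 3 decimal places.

0.041 bits

Marginals: p(M) = (0.3000, 0.7000), p(N) = (0.0300, 0.9200, 0.0500).
I(M;N) = Σ p(x,y)·log₂[p(x,y)/(p(x)p(y))].
  (r,α): 0.01·log₂(1.1111) = 0.0015
  (r,β): 0.25·log₂(0.9058) = -0.0357
  (r,γ): 0.04·log₂(2.6667) = 0.0566
  (s,α): 0.02·log₂(0.9524) = -0.0014
  (s,β): 0.67·log₂(1.0404) = 0.0383
  (s,γ): 0.01·log₂(0.2857) = -0.0181
Sum = 0.041 bits.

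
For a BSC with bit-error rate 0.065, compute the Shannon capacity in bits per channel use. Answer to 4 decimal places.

Binary symmetric channel: C = 1 − h₂(ε) where h₂ is the binary entropy function.
h₂(0.065) = −0.065·log₂0.065 − 0.935·log₂0.935 = 0.3470.
C = 1 − 0.3470 = 0.6530 bits per channel use.

0.6530 bits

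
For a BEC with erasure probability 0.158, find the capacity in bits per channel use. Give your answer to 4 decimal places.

Binary erasure channel: capacity C = 1 − ε.
C = 1 − 0.158 = 0.8420 bits per channel use.

0.8420 bits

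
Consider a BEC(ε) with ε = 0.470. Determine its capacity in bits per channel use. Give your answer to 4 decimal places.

Binary erasure channel: capacity C = 1 − ε.
C = 1 − 0.470 = 0.5300 bits per channel use.

0.5300 bits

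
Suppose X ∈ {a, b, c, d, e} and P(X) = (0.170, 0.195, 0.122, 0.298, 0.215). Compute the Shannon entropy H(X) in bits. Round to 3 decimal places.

H(X) = −Σ p·log₂ p.
  −(0.170)·log₂(0.170) = 0.4346
  −(0.195)·log₂(0.195) = 0.4599
  −(0.122)·log₂(0.122) = 0.3703
  −(0.298)·log₂(0.298) = 0.5205
  −(0.215)·log₂(0.215) = 0.4768
Sum: 0.4346 + 0.4599 + 0.3703 + 0.5205 + 0.4768 = 2.262 bits.

2.262 bits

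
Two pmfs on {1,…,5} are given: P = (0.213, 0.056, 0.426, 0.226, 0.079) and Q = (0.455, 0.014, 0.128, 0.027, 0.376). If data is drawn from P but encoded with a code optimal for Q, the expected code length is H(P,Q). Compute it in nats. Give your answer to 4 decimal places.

2.1761 nats

H(P,Q) = −Σ p·ln q.
  −0.213·ln(0.455) = 0.16773
  −0.056·ln(0.014) = 0.23905
  −0.426·ln(0.128) = 0.87574
  −0.226·ln(0.027) = 0.81629
  −0.079·ln(0.376) = 0.07728
H(P,Q) = 2.1761 nats.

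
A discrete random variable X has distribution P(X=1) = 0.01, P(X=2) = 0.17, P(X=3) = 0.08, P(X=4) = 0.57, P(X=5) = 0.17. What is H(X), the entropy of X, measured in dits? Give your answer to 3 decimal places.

H(X) = −Σ p·log₁₀ p.
  −(0.01)·log₁₀(0.01) = 0.0200
  −(0.17)·log₁₀(0.17) = 0.1308
  −(0.08)·log₁₀(0.08) = 0.0878
  −(0.57)·log₁₀(0.57) = 0.1392
  −(0.17)·log₁₀(0.17) = 0.1308
Sum: 0.0200 + 0.1308 + 0.0878 + 0.1392 + 0.1308 = 0.509 dits.

0.509 dits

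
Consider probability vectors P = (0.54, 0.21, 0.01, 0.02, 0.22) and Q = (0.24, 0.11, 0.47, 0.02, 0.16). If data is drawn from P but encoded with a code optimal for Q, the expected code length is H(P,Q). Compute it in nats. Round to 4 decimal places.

1.7231 nats

H(P,Q) = −Σ p·ln q.
  −0.54·ln(0.24) = 0.77064
  −0.21·ln(0.11) = 0.46353
  −0.01·ln(0.47) = 0.00755
  −0.02·ln(0.02) = 0.07824
  −0.22·ln(0.16) = 0.40317
H(P,Q) = 1.7231 nats.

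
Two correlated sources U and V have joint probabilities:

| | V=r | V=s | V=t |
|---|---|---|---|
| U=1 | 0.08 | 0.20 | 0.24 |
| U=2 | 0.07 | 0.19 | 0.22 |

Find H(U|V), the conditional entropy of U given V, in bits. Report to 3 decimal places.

0.999 bits

Marginals: p(U) = (0.5200, 0.4800), p(V) = (0.1500, 0.3900, 0.4600).
H(U|V) = Σ p(V) · H(U|V=·).
  V=r: p=0.1500, H(U|V=r) = 0.9968
  V=s: p=0.3900, H(U|V=s) = 0.9995
  V=t: p=0.4600, H(U|V=t) = 0.9986
Weighted sum = 0.999 bits.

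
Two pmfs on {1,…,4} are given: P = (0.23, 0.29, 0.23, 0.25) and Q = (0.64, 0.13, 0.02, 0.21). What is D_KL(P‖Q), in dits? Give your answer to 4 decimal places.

0.2617 dits

D(P‖Q) = Σ p·log₁₀(p/q).
  0.23·log₁₀(0.23/0.64) = -0.10222
  0.29·log₁₀(0.29/0.13) = 0.10105
  0.23·log₁₀(0.23/0.02) = 0.24396
  0.25·log₁₀(0.25/0.21) = 0.01893
D(P‖Q) = 0.2617 dits.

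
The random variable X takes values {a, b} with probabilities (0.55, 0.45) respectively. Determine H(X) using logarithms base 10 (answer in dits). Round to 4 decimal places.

0.2989 dits

H(X) = −Σ p·log₁₀ p.
  −(0.55)·log₁₀(0.55) = 0.14280
  −(0.45)·log₁₀(0.45) = 0.15605
Sum: 0.14280 + 0.15605 = 0.2989 dits.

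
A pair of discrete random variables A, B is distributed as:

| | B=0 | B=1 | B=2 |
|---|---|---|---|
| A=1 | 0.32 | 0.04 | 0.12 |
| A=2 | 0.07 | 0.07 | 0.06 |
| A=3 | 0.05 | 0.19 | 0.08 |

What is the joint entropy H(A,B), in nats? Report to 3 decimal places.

1.956 nats

H(A,B) = −Σ p(x,y)·ln p(x,y) over all 9 cells.
  cell (1,0): −0.32·ln0.32 = 0.3646
  cell (1,1): −0.04·ln0.04 = 0.1288
  cell (1,2): −0.12·ln0.12 = 0.2544
  cell (2,0): −0.07·ln0.07 = 0.1861
  cell (2,1): −0.07·ln0.07 = 0.1861
  cell (2,2): −0.06·ln0.06 = 0.1688
  cell (3,0): −0.05·ln0.05 = 0.1498
  cell (3,1): −0.19·ln0.19 = 0.3155
  cell (3,2): −0.08·ln0.08 = 0.2021
Sum = 1.956 nats.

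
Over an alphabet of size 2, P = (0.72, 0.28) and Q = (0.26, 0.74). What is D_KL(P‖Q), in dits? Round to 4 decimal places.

D(P‖Q) = Σ p·log₁₀(p/q).
  0.72·log₁₀(0.72/0.26) = 0.31850
  0.28·log₁₀(0.28/0.74) = -0.11818
D(P‖Q) = 0.2003 dits.

0.2003 dits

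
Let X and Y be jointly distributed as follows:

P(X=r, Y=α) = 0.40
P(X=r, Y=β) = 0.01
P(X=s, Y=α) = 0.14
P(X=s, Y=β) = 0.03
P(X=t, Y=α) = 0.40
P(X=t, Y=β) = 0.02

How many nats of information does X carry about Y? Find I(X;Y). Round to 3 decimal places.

Marginals: p(X) = (0.4100, 0.1700, 0.4200), p(Y) = (0.9400, 0.0600).
I(X;Y) = Σ p(x,y)·ln[p(x,y)/(p(x)p(y))].
  (r,α): 0.40·ln(1.0379) = 0.0149
  (r,β): 0.01·ln(0.4065) = -0.0090
  (s,α): 0.14·ln(0.8761) = -0.0185
  (s,β): 0.03·ln(2.9412) = 0.0324
  (t,α): 0.40·ln(1.0132) = 0.0052
  (t,β): 0.02·ln(0.7937) = -0.0046
Sum = 0.020 nats.

0.020 nats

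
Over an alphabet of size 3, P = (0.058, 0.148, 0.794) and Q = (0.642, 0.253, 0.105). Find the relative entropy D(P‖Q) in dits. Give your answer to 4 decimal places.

0.6026 dits

D(P‖Q) = Σ p·log₁₀(p/q).
  0.058·log₁₀(0.058/0.642) = -0.06056
  0.148·log₁₀(0.148/0.253) = -0.03446
  0.794·log₁₀(0.794/0.105) = 0.69763
D(P‖Q) = 0.6026 dits.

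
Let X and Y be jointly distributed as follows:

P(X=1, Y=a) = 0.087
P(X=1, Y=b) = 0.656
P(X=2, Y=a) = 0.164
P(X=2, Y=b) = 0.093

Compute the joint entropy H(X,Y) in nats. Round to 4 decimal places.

H(X,Y) = −Σ p(x,y)·ln p(x,y) over all 4 cells.
  cell (1,a): −0.087·ln0.087 = 0.21244
  cell (1,b): −0.656·ln0.656 = 0.27657
  cell (2,a): −0.164·ln0.164 = 0.29649
  cell (2,b): −0.093·ln0.093 = 0.22089
Sum = 1.0064 nats.

1.0064 nats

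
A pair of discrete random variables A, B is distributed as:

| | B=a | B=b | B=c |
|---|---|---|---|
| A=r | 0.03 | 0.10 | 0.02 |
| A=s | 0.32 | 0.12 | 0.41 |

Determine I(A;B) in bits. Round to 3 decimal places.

Marginals: p(A) = (0.1500, 0.8500), p(B) = (0.3500, 0.2200, 0.4300).
I(A;B) = H(A) + H(B) − H(A,B).
H(A) = 0.6098, H(B) = 1.5342, H(A,B) = 2.0173.
I(A;B) = 0.6098 + 1.5342 − 2.0173 = 0.127 bits.

0.127 bits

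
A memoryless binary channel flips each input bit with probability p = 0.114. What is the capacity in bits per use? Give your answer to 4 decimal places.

0.4881 bits

Binary symmetric channel: C = 1 − h₂(ε) where h₂ is the binary entropy function.
h₂(0.114) = −0.114·log₂0.114 − 0.886·log₂0.886 = 0.5119.
C = 1 − 0.5119 = 0.4881 bits per channel use.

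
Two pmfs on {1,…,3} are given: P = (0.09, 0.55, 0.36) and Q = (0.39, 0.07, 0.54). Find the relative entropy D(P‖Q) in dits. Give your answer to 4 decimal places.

0.3717 dits

D(P‖Q) = Σ p·log₁₀(p/q).
  0.09·log₁₀(0.09/0.39) = -0.05731
  0.55·log₁₀(0.55/0.07) = 0.49240
  0.36·log₁₀(0.36/0.54) = -0.06339
D(P‖Q) = 0.3717 dits.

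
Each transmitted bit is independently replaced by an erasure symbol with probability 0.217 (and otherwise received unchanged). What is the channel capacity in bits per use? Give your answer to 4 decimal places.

Binary erasure channel: capacity C = 1 − ε.
C = 1 − 0.217 = 0.7830 bits per channel use.

0.7830 bits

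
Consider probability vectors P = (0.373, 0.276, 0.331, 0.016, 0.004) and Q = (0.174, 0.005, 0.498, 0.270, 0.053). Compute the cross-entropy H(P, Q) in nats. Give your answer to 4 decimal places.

H(P,Q) = −Σ p·ln q.
  −0.373·ln(0.174) = 0.65227
  −0.276·ln(0.005) = 1.46234
  −0.331·ln(0.498) = 0.23076
  −0.016·ln(0.270) = 0.02095
  −0.004·ln(0.053) = 0.01175
H(P,Q) = 2.3781 nats.

2.3781 nats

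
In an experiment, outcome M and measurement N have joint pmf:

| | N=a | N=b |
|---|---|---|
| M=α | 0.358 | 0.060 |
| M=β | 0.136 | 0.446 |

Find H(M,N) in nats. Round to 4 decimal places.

H(M,N) = −Σ p(x,y)·ln p(x,y) over all 4 cells.
  cell (α,a): −0.358·ln0.358 = 0.36775
  cell (α,b): −0.060·ln0.060 = 0.16880
  cell (β,a): −0.136·ln0.136 = 0.27133
  cell (β,b): −0.446·ln0.446 = 0.36012
Sum = 1.1680 nats.

1.1680 nats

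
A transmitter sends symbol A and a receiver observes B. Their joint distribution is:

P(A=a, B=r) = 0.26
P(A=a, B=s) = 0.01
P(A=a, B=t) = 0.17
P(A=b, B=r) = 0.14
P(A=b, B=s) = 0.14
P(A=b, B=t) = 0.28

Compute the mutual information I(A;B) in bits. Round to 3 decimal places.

Marginals: p(A) = (0.4400, 0.5600), p(B) = (0.4000, 0.1500, 0.4500).
I(A;B) = H(A) + H(B) − H(A,B).
H(A) = 0.9896, H(B) = 1.4577, H(A,B) = 2.3148.
I(A;B) = 0.9896 + 1.4577 − 2.3148 = 0.133 bits.

0.133 bits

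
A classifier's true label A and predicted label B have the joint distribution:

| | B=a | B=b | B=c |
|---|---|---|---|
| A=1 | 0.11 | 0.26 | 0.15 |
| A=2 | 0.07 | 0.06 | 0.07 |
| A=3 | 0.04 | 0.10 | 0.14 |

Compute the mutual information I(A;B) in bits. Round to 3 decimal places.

Marginals: p(A) = (0.5200, 0.2000, 0.2800), p(B) = (0.2200, 0.4200, 0.3600).
I(A;B) = H(A) + H(B) − H(A,B).
H(A) = 1.4692, H(B) = 1.5368, H(A,B) = 2.9618.
I(A;B) = 1.4692 + 1.5368 − 2.9618 = 0.044 bits.

0.044 bits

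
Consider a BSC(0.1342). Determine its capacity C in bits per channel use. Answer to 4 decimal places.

Binary symmetric channel: C = 1 − h₂(ε) where h₂ is the binary entropy function.
h₂(0.1342) = −0.1342·log₂0.1342 − 0.8658·log₂0.8658 = 0.5688.
C = 1 − 0.5688 = 0.4312 bits per channel use.

0.4312 bits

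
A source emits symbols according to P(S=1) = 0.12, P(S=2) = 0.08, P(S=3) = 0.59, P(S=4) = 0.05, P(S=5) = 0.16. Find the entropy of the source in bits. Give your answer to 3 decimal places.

H(S) = −Σ p·log₂ p.
  −(0.12)·log₂(0.12) = 0.3671
  −(0.08)·log₂(0.08) = 0.2915
  −(0.59)·log₂(0.59) = 0.4491
  −(0.05)·log₂(0.05) = 0.2161
  −(0.16)·log₂(0.16) = 0.4230
Sum: 0.3671 + 0.2915 + 0.4491 + 0.2161 + 0.4230 = 1.747 bits.

1.747 bits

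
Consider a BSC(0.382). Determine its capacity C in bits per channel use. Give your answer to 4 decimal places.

0.0406 bits

Binary symmetric channel: C = 1 − h₂(ε) where h₂ is the binary entropy function.
h₂(0.382) = −0.382·log₂0.382 − 0.618·log₂0.618 = 0.9594.
C = 1 − 0.9594 = 0.0406 bits per channel use.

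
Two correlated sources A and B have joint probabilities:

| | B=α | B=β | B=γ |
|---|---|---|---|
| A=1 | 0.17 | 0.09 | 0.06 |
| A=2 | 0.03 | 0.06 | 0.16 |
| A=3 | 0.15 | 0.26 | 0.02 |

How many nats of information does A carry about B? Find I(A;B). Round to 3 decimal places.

Marginals: p(A) = (0.3200, 0.2500, 0.4300), p(B) = (0.3500, 0.4100, 0.2400).
I(A;B) = H(A) + H(B) − H(A,B).
H(A) = 1.0741, H(B) = 1.0755, H(A,B) = 1.9670.
I(A;B) = 1.0741 + 1.0755 − 1.9670 = 0.183 nats.

0.183 nats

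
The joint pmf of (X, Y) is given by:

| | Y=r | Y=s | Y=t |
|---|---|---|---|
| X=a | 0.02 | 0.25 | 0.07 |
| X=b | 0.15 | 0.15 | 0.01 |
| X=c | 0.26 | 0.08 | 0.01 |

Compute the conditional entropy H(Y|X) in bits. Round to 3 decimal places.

1.049 bits

Marginals: p(X) = (0.3400, 0.3100, 0.3500), p(Y) = (0.4300, 0.4800, 0.0900).
H(Y|X) = Σ p(X) · H(Y|X=·).
  X=a: p=0.3400, H(Y|X=a) = 1.0361
  X=b: p=0.3100, H(Y|X=b) = 1.1733
  X=c: p=0.3500, H(Y|X=c) = 0.9518
Weighted sum = 1.049 bits.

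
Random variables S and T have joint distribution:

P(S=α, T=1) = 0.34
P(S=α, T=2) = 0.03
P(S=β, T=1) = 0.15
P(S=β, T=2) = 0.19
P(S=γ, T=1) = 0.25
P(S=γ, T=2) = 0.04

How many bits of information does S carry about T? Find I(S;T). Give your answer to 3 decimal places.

0.172 bits

Marginals: p(S) = (0.3700, 0.3400, 0.2900), p(T) = (0.7400, 0.2600).
I(S;T) = H(S) + H(T) − H(S,T).
H(S) = 1.5778, H(T) = 0.8267, H(S,T) = 2.2325.
I(S;T) = 1.5778 + 0.8267 − 2.2325 = 0.172 bits.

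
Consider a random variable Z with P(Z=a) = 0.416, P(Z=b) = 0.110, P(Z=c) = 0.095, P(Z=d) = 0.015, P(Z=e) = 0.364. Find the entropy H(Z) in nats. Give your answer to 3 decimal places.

H(Z) = −Σ p·ln p.
  −(0.416)·ln(0.416) = 0.3649
  −(0.110)·ln(0.110) = 0.2428
  −(0.095)·ln(0.095) = 0.2236
  −(0.015)·ln(0.015) = 0.0630
  −(0.364)·ln(0.364) = 0.3679
Sum: 0.3649 + 0.2428 + 0.2236 + 0.0630 + 0.3679 = 1.262 nats.

1.262 nats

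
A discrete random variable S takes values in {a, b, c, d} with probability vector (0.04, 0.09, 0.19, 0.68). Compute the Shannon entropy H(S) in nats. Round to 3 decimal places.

H(S) = −Σ p·ln p.
  −(0.04)·ln(0.04) = 0.1288
  −(0.09)·ln(0.09) = 0.2167
  −(0.19)·ln(0.19) = 0.3155
  −(0.68)·ln(0.68) = 0.2623
Sum: 0.1288 + 0.2167 + 0.3155 + 0.2623 = 0.923 nats.

0.923 nats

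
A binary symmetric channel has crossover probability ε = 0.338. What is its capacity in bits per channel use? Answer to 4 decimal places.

Binary symmetric channel: C = 1 − h₂(ε) where h₂ is the binary entropy function.
h₂(0.338) = −0.338·log₂0.338 − 0.662·log₂0.662 = 0.9229.
C = 1 − 0.9229 = 0.0771 bits per channel use.

0.0771 bits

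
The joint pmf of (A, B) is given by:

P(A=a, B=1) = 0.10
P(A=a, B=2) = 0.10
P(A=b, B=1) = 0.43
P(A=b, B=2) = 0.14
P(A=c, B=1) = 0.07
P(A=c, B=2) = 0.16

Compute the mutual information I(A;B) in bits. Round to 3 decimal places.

Marginals: p(A) = (0.2000, 0.5700, 0.2300), p(B) = (0.6000, 0.4000).
I(A;B) = H(A) + H(B) − H(A,B).
H(A) = 1.4143, H(B) = 0.9710, H(A,B) = 2.2766.
I(A;B) = 1.4143 + 0.9710 − 2.2766 = 0.109 bits.

0.109 bits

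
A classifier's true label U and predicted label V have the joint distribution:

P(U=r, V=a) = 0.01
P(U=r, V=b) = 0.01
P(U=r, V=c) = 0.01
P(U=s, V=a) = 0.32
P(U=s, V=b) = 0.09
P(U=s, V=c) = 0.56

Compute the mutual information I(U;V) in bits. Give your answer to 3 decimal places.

0.010 bits

Marginals: p(U) = (0.0300, 0.9700), p(V) = (0.3300, 0.1000, 0.5700).
I(U;V) = Σ p(x,y)·log₂[p(x,y)/(p(x)p(y))].
  (r,a): 0.01·log₂(1.0101) = 0.0001
  (r,b): 0.01·log₂(3.3333) = 0.0174
  (r,c): 0.01·log₂(0.5848) = -0.0077
  (s,a): 0.32·log₂(0.9997) = -0.0001
  (s,b): 0.09·log₂(0.9278) = -0.0097
  (s,c): 0.56·log₂(1.0128) = 0.0103
Sum = 0.010 bits.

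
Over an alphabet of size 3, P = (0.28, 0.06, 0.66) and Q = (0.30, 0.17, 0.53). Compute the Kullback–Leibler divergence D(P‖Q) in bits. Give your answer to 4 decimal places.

0.0909 bits

D(P‖Q) = Σ p·log₂(p/q).
  0.28·log₂(0.28/0.30) = -0.02787
  0.06·log₂(0.06/0.17) = -0.09015
  0.66·log₂(0.66/0.53) = 0.20887
D(P‖Q) = 0.0909 bits.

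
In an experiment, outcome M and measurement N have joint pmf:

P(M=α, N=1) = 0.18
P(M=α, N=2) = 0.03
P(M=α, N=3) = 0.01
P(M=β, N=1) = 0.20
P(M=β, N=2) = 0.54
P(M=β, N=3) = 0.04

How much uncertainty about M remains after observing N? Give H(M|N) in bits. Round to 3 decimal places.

0.585 bits

Chain rule: H(M|N) = H(M,N) − H(N).
Marginals: p(M) = (0.2200, 0.7800), p(N) = (0.3800, 0.5700, 0.0500).
H(M,N) = 1.7937 bits; H(N) = 1.2088 bits.
H(M|N) = 1.7937 − 1.2088 = 0.585 bits.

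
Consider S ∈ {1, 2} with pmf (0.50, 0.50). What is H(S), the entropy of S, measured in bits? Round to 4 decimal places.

1.0000 bits

H(S) = −Σ p·log₂ p.
  −(0.50)·log₂(0.50) = 0.50000
  −(0.50)·log₂(0.50) = 0.50000
Sum: 0.50000 + 0.50000 = 1.0000 bits.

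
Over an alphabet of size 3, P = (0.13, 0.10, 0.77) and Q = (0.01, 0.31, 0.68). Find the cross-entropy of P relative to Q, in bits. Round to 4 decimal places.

1.4611 bits

H(P,Q) = −Σ p·log₂ q.
  −0.13·log₂(0.01) = 0.86370
  −0.10·log₂(0.31) = 0.16897
  −0.77·log₂(0.68) = 0.42842
H(P,Q) = 1.4611 bits.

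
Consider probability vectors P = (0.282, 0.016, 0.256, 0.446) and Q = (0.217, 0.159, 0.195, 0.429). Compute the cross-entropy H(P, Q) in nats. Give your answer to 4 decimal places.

1.2562 nats

H(P,Q) = −Σ p·ln q.
  −0.282·ln(0.217) = 0.43086
  −0.016·ln(0.159) = 0.02942
  −0.256·ln(0.195) = 0.41850
  −0.446·ln(0.429) = 0.37745
H(P,Q) = 1.2562 nats.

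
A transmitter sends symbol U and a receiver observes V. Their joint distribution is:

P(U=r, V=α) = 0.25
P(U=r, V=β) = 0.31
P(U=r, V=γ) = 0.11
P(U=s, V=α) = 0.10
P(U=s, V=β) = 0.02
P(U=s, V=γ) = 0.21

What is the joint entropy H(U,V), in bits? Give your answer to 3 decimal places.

2.292 bits

H(U,V) = −Σ p(x,y)·log₂ p(x,y) over all 6 cells.
  cell (r,α): −0.25·log₂0.25 = 0.5000
  cell (r,β): −0.31·log₂0.31 = 0.5238
  cell (r,γ): −0.11·log₂0.11 = 0.3503
  cell (s,α): −0.10·log₂0.10 = 0.3322
  cell (s,β): −0.02·log₂0.02 = 0.1129
  cell (s,γ): −0.21·log₂0.21 = 0.4728
Sum = 2.292 bits.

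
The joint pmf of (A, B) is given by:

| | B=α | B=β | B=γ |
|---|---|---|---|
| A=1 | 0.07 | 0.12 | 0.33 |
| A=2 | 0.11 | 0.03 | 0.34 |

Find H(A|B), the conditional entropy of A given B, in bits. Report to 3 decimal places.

0.952 bits

Chain rule: H(A|B) = H(A,B) − H(B).
Marginals: p(A) = (0.5200, 0.4800), p(B) = (0.1800, 0.1500, 0.6700).
H(A,B) = 2.1947 bits; H(B) = 1.2430 bits.
H(A|B) = 2.1947 − 1.2430 = 0.952 bits.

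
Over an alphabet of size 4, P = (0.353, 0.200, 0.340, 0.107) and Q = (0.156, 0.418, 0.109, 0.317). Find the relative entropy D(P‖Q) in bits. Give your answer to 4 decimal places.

0.5935 bits

D(P‖Q) = Σ p·log₂(p/q).
  0.353·log₂(0.353/0.156) = 0.41588
  0.200·log₂(0.200/0.418) = -0.21270
  0.340·log₂(0.340/0.109) = 0.55801
  0.107·log₂(0.107/0.317) = -0.16766
D(P‖Q) = 0.5935 bits.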